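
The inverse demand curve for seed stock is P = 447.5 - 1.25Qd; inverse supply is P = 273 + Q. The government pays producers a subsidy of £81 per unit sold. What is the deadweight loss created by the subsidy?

Pre-subsidy: 447.5 - 1.25Q = 273 + Q gives Q* = 698/9 and P* = 3155/9.
With the subsidy, sellers receive Ps = Pb + 81 for each unit, where Pb is the price buyers pay.
On the curves, Pb = 447.5 - 1.25Q and Ps = 273 + Q; the wedge Ps − Pb = 81 gives 273 + Q − (447.5 - 1.25Q) = 81, so Q' = 1022/9.
Then Pb = 447.5 − 1.25·(1022/9) = 2750/9 and Ps = 273 + 1·(1022/9) = 3479/9.
The subsidy expands output by 1022/9 − 698/9 = 36 past the efficient level; on those units the gap between marginal cost and willingness to pay runs from 0 up to 81.
DWL = ½ × 81 × 36 = 1458.

Deadweight loss = £1458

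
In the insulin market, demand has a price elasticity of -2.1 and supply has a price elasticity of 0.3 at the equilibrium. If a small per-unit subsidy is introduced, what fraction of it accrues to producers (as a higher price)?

For a small subsidy around the equilibrium, the benefit split depends on the relative slopes, which at a point are proportional to the elasticities.
Buyer share = εs/(εs + |εd|) = 0.3/(0.3 + 2.1) = 0.125; seller share = |εd|/(εs + |εd|) = 0.875.
So producers capture 0.875 of the subsidy.

Producer share = 0.875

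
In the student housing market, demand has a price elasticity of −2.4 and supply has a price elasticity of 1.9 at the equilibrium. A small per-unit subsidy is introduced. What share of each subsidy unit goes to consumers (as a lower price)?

Consumer share = 19/43

For a small subsidy around the equilibrium, the benefit split depends on the relative slopes, which at a point are proportional to the elasticities.
Buyer share = εs/(εs + |εd|) = 1.9/(1.9 + 2.4) = 19/43; seller share = |εd|/(εs + |εd|) = 24/43.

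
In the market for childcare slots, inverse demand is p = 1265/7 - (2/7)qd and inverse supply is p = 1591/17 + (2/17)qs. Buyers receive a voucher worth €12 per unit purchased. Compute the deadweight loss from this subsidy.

Deadweight loss = €178.5

Pre-subsidy: 1265/7 - (2/7)q = 1591/17 + (2/17)q gives q* = 216 and p* = 119.
With the rebate, buyers effectively pay pb = ps − 12, where ps is the price sellers receive.
On the curves, pb = 1265/7 - (2/7)q and ps = 1591/17 + (2/17)q; the wedge ps − pb = 12 gives 1591/17 + (2/17)q − (1265/7 - (2/7)q) = 12, so q' = 245.75.
Then pb = 1265/7 − (2/7)·245.75 = 110.5 and ps = 1591/17 + (2/17)·245.75 = 122.5.
The subsidy expands output by 245.75 − 216 = 29.75 past the efficient level; on those units the gap between marginal cost and willingness to pay runs from 0 up to 12.
DWL = ½ × 12 × 29.75 = 178.5.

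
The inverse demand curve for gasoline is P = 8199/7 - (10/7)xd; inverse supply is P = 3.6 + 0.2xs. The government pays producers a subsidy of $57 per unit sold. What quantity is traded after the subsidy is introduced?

Pre-subsidy: 8199/7 - (10/7)x = 3.6 + 0.2x gives x* = 717 and P* = 147.
With the subsidy, sellers receive Ps = Pb + 57 for each unit, where Pb is the price buyers pay.
On the curves, Pb = 8199/7 - (10/7)x and Ps = 3.6 + 0.2x; the wedge Ps − Pb = 57 gives 3.6 + 0.2x − (8199/7 - (10/7)x) = 57, so x' = 752.
Then Pb = 8199/7 − (10/7)·752 = 97 and Ps = 3.6 + 0.2·752 = 154.

x' = 752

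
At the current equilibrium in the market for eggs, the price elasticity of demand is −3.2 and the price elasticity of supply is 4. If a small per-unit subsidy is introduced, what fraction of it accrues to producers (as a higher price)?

Producer share = 4/9

For a small subsidy around the equilibrium, the benefit split depends on the relative slopes, which at a point are proportional to the elasticities.
Buyer share = εs/(εs + |εd|) = 4/(4 + 3.2) = 5/9; seller share = |εd|/(εs + |εd|) = 4/9.
So producers capture 4/9 of the subsidy.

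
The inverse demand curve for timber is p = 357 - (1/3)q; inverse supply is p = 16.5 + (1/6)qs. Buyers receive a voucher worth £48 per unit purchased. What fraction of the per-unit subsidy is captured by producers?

Producer share = 1/3

Pre-subsidy: 357 - (1/3)q = 16.5 + (1/6)q gives q* = 681 and p* = 130.
With the rebate, buyers effectively pay pb = ps − 48, where ps is the price sellers receive.
On the curves, pb = 357 - (1/3)q and ps = 16.5 + (1/6)q; the wedge ps − pb = 48 gives 16.5 + (1/6)q − (357 - (1/3)q) = 48, so q' = 777.
Then pb = 357 − (1/3)·777 = 98 and ps = 16.5 + (1/6)·777 = 146.
Buyers' price falls by p* − pb = 130 − 98 = 32; sellers' price rises by ps − p* = 146 − 130 = 16.
So producers capture 16/48 = 1/3 of each unit of subsidy.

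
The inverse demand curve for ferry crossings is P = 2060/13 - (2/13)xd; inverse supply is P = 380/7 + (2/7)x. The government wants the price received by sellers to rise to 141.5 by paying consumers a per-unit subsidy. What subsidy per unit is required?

At a seller price of 141.5, quantity supplied is -190 + 3.5·141.5 = 305.25.
Buyers absorb 305.25 only when they pay Pb = 2060/13 − (2/13)·305.25 = 111.5.
s = Ps − Pb = 141.5 − 111.5 = 30.

Required subsidy s = 30 per unit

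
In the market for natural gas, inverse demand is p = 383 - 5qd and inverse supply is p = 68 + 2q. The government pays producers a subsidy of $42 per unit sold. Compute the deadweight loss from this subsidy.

Pre-subsidy: 383 - 5q = 68 + 2q gives q* = 45 and p* = 158.
With the subsidy, sellers receive ps = pb + 42 for each unit, where pb is the price buyers pay.
On the curves, pb = 383 - 5q and ps = 68 + 2q; the wedge ps − pb = 42 gives 68 + 2q − (383 - 5q) = 42, so q' = 51.
Then pb = 383 − 5·51 = 128 and ps = 68 + 2·51 = 170.
The subsidy expands output by 51 − 45 = 6 past the efficient level; on those units the gap between marginal cost and willingness to pay runs from 0 up to 42.
DWL = ½ × 42 × 6 = 126.

Deadweight loss = $126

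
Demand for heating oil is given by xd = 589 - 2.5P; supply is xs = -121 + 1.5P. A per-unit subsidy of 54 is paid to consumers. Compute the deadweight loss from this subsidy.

Pre-subsidy: 589 - 2.5P = -121 + 1.5P gives P* = 177.5, x* = 145.25.
With the rebate, buyers effectively pay Pb = Ps − 54, where Ps is the price sellers receive.
Demand in terms of Ps becomes xd = 589 − 2.5(Ps − 54) = 724 - 2.5Ps. Setting this equal to supply: 724 - 2.5Ps = -121 + 1.5Ps, so Ps = 211.25.
Buyers pay Pb = 211.25 − 54 = 157.25; x' = -121 + 1.5·211.25 = 195.875.
The subsidy expands output by 195.875 − 145.25 = 50.625 past the efficient level; on those units the gap between marginal cost and willingness to pay runs from 0 up to 54.
DWL = ½ × 54 × 50.625 = 1366.875.

Deadweight loss = 1366.875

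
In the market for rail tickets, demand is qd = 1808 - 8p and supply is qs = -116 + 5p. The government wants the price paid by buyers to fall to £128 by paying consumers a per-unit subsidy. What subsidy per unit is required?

Required subsidy s = £52 per unit

At a buyer price of 128, quantity demanded is 1808 − 8·128 = 784.
Sellers supply 784 only when they receive ps with -116 + 5·ps = 784, i.e. ps = 180.
s = ps − pb = 180 − 128 = 52.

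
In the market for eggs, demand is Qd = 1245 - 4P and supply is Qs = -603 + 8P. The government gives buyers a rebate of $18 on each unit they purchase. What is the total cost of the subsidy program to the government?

Pre-subsidy: 1245 - 4P = -603 + 8P gives P* = 154, Q* = 629.
With the rebate, buyers effectively pay Pb = Ps − 18, where Ps is the price sellers receive.
Demand in terms of Ps becomes Qd = 1245 − 4(Ps − 18) = 1317 - 4Ps. Setting this equal to supply: 1317 - 4Ps = -603 + 8Ps, so Ps = 160.
Buyers pay Pb = 160 − 18 = 142; Q' = -603 + 8·160 = 677.
Government outlay = subsidy × quantity = 18 × 677 = 12186.

Government cost = $12186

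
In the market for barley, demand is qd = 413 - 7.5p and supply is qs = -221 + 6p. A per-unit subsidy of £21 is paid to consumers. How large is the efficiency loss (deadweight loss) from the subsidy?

Deadweight loss = £735

Pre-subsidy: 413 - 7.5p = -221 + 6p gives p* = 1268/27, q* = 547/9.
With the rebate, buyers effectively pay pb = ps − 21, where ps is the price sellers receive.
Demand in terms of ps becomes qd = 413 − 7.5(ps − 21) = 570.5 - 7.5ps. Setting this equal to supply: 570.5 - 7.5ps = -221 + 6ps, so ps = 1583/27.
Buyers pay pb = 1583/27 − 21 = 1016/27; q' = -221 + 6·(1583/27) = 1177/9.
The subsidy expands output by 1177/9 − 547/9 = 70 past the efficient level; on those units the gap between marginal cost and willingness to pay runs from 0 up to 21.
DWL = ½ × 21 × 70 = 735.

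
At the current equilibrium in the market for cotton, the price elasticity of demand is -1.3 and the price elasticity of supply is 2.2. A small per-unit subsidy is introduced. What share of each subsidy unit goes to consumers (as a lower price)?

Consumer share = 22/35

For a small subsidy around the equilibrium, the benefit split depends on the relative slopes, which at a point are proportional to the elasticities.
Buyer share = εs/(εs + |εd|) = 2.2/(2.2 + 1.3) = 22/35; seller share = |εd|/(εs + |εd|) = 13/35.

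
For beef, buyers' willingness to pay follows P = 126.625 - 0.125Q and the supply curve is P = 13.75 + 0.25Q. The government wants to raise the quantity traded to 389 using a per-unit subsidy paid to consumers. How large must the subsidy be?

Required subsidy s = 33 per unit

At Q = 389, from the demand curve buyers pay Pb = 126.625 − 0.125·389 = 78; from the supply curve sellers need Ps = 13.75 + 0.25·389 = 111.
The subsidy must fill the gap: s = Ps − Pb = 111 − 78 = 33.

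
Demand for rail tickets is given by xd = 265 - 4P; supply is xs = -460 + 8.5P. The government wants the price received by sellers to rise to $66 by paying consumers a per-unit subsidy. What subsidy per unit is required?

Required subsidy s = $25 per unit

At a seller price of 66, quantity supplied is -460 + 8.5·66 = 101.
Buyers absorb 101 only when they pay Pb with 265 − 4·Pb = 101, i.e. Pb = 41.
s = Ps − Pb = 66 − 41 = 25.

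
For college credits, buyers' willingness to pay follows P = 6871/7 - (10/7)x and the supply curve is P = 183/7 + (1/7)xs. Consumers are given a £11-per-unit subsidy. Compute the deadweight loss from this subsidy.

Pre-subsidy: 6871/7 - (10/7)x = 183/7 + (1/7)x gives x* = 608 and P* = 113.
With the rebate, buyers effectively pay Pb = Ps − 11, where Ps is the price sellers receive.
On the curves, Pb = 6871/7 - (10/7)x and Ps = 183/7 + (1/7)x; the wedge Ps − Pb = 11 gives 183/7 + (1/7)x − (6871/7 - (10/7)x) = 11, so x' = 615.
Then Pb = 6871/7 − (10/7)·615 = 103 and Ps = 183/7 + (1/7)·615 = 114.
The subsidy expands output by 615 − 608 = 7 past the efficient level; on those units the gap between marginal cost and willingness to pay runs from 0 up to 11.
DWL = ½ × 11 × 7 = 38.5.

Deadweight loss = £38.5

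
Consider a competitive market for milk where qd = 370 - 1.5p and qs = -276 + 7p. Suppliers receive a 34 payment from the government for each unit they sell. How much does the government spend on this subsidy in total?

Government cost = 10132

Pre-subsidy: 370 - 1.5p = -276 + 7p gives p* = 76, q* = 256.
With the subsidy, sellers receive ps = pb + 34 for each unit, where pb is the price buyers pay.
Supply in terms of pb becomes qs = -276 + 7(pb + 34) = -38 + 7pb. Setting this equal to demand: 370 - 1.5pb = -38 + 7pb, so pb = 48.
Sellers receive ps = 48 + 34 = 82; q' = 370 − 1.5·48 = 298.
Government outlay = subsidy × quantity = 34 × 298 = 10132.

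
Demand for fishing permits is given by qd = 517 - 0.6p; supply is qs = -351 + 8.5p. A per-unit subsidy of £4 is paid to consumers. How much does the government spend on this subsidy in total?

Pre-subsidy: 517 - 0.6p = -351 + 8.5p gives p* = 1240/13, q* = 5977/13.
With the rebate, buyers effectively pay pb = ps − 4, where ps is the price sellers receive.
Demand in terms of ps becomes qd = 517 − 0.6(ps − 4) = 519.4 - 0.6ps. Setting this equal to supply: 519.4 - 0.6ps = -351 + 8.5ps, so ps = 8704/91.
Buyers pay pb = 8704/91 − 4 = 8340/91; q' = -351 + 8.5·(8704/91) = 42043/91.
Government outlay = subsidy × quantity = 4 × 42043/91 = 168172/91.

Government cost = 168172/91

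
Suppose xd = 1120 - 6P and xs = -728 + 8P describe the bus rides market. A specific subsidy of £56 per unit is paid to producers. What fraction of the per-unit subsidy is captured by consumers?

Pre-subsidy: 1120 - 6P = -728 + 8P gives P* = 132, x* = 328.
With the subsidy, sellers receive Ps = Pb + 56 for each unit, where Pb is the price buyers pay.
Supply in terms of Pb becomes xs = -728 + 8(Pb + 56) = -280 + 8Pb. Setting this equal to demand: 1120 - 6Pb = -280 + 8Pb, so Pb = 100.
Sellers receive Ps = 100 + 56 = 156; x' = 1120 − 6·100 = 520.
Buyers' price falls by P* − Pb = 132 − 100 = 32; sellers' price rises by Ps − P* = 156 − 132 = 24.
So consumers capture 32/56 = 4/7 of each unit of subsidy.

Consumer share = 4/7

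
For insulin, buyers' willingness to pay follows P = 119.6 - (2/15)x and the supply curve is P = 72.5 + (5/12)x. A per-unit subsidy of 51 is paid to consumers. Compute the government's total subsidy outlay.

Government cost = 100062/11

Pre-subsidy: 119.6 - (2/15)x = 72.5 + (5/12)x gives x* = 942/11 and P* = 1190/11.
With the rebate, buyers effectively pay Pb = Ps − 51, where Ps is the price sellers receive.
On the curves, Pb = 119.6 - (2/15)x and Ps = 72.5 + (5/12)x; the wedge Ps − Pb = 51 gives 72.5 + (5/12)x − (119.6 - (2/15)x) = 51, so x' = 1962/11.
Then Pb = 119.6 − (2/15)·(1962/11) = 1054/11 and Ps = 72.5 + (5/12)·(1962/11) = 1615/11.
Government outlay = subsidy × quantity = 51 × 1962/11 = 100062/11.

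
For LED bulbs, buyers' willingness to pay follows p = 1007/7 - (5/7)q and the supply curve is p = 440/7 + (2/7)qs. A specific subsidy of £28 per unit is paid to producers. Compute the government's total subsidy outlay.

Pre-subsidy: 1007/7 - (5/7)q = 440/7 + (2/7)q gives q* = 81 and p* = 86.
With the subsidy, sellers receive ps = pb + 28 for each unit, where pb is the price buyers pay.
On the curves, pb = 1007/7 - (5/7)q and ps = 440/7 + (2/7)q; the wedge ps − pb = 28 gives 440/7 + (2/7)q − (1007/7 - (5/7)q) = 28, so q' = 109.
Then pb = 1007/7 − (5/7)·109 = 66 and ps = 440/7 + (2/7)·109 = 94.
Government outlay = subsidy × quantity = 28 × 109 = 3052.

Government cost = £3052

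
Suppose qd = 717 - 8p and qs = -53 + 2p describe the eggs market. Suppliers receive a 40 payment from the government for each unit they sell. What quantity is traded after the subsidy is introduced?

Pre-subsidy: 717 - 8p = -53 + 2p gives p* = 77, q* = 101.
With the subsidy, sellers receive ps = pb + 40 for each unit, where pb is the price buyers pay.
Supply in terms of pb becomes qs = -53 + 2(pb + 40) = 27 + 2pb. Setting this equal to demand: 717 - 8pb = 27 + 2pb, so pb = 69.
Sellers receive ps = 69 + 40 = 109; q' = 717 − 8·69 = 165.

q' = 165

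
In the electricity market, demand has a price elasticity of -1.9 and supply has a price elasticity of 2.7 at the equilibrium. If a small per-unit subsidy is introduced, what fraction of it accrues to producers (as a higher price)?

Producer share = 19/46

For a small subsidy around the equilibrium, the benefit split depends on the relative slopes, which at a point are proportional to the elasticities.
Buyer share = εs/(εs + |εd|) = 2.7/(2.7 + 1.9) = 27/46; seller share = |εd|/(εs + |εd|) = 19/46.
So producers capture 19/46 of the subsidy.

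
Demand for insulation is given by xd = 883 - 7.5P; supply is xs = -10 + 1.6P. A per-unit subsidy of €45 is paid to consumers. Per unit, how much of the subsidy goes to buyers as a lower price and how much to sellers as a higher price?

Pre-subsidy: 883 - 7.5P = -10 + 1.6P gives P* = 8930/91, x* = 13378/91.
With the rebate, buyers effectively pay Pb = Ps − 45, where Ps is the price sellers receive.
Demand in terms of Ps becomes xd = 883 − 7.5(Ps − 45) = 1220.5 - 7.5Ps. Setting this equal to supply: 1220.5 - 7.5Ps = -10 + 1.6Ps, so Ps = 12305/91.
Buyers pay Pb = 12305/91 − 45 = 8210/91; x' = -10 + 1.6·(12305/91) = 18778/91.
Buyers' price falls by P* − Pb = 8930/91 − 8210/91 = 720/91; sellers' price rises by Ps − P* = 12305/91 − 8930/91 = 3375/91.

Buyers gain 720/91 per unit; sellers gain 3375/91 per unit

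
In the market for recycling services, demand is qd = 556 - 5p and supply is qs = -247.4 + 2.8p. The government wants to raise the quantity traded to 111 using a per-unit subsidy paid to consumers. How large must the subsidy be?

At q = 111, invert demand for the buyer price: pb = (556 − 111)/5 = 89; invert supply for the seller price: ps = (111 − (-247.4))/2.8 = 128.
The subsidy must fill the gap: s = ps − pb = 128 − 89 = 39.

Required subsidy s = 39 per unit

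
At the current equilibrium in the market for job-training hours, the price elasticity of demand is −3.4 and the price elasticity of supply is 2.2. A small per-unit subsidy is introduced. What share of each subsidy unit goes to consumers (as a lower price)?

For a small subsidy around the equilibrium, the benefit split depends on the relative slopes, which at a point are proportional to the elasticities.
Buyer share = εs/(εs + |εd|) = 2.2/(2.2 + 3.4) = 11/28; seller share = |εd|/(εs + |εd|) = 17/28.

Consumer share = 11/28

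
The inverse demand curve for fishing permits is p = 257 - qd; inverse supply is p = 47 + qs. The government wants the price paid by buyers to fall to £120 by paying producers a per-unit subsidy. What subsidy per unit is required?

At a buyer price of 120, quantity demanded is 257 − 1·120 = 137.
Sellers supply 137 only when they receive ps = 47 + 1·137 = 184.
s = ps − pb = 184 − 120 = 64.

Required subsidy s = £64 per unit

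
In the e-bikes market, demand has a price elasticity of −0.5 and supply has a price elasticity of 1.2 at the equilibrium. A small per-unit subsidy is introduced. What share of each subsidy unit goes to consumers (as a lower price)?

Consumer share = 12/17

For a small subsidy around the equilibrium, the benefit split depends on the relative slopes, which at a point are proportional to the elasticities.
Buyer share = εs/(εs + |εd|) = 1.2/(1.2 + 0.5) = 12/17; seller share = |εd|/(εs + |εd|) = 5/17.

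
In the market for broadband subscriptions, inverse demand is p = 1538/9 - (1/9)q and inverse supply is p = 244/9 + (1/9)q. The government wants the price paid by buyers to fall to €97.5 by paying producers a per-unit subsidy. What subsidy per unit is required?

Required subsidy s = €3 per unit

At a buyer price of 97.5, quantity demanded is 1538 − 9·97.5 = 660.5.
Sellers supply 660.5 only when they receive ps = 244/9 + (1/9)·660.5 = 100.5.
s = ps − pb = 100.5 − 97.5 = 3.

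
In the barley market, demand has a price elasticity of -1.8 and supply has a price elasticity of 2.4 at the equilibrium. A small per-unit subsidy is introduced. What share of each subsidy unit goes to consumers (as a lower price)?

For a small subsidy around the equilibrium, the benefit split depends on the relative slopes, which at a point are proportional to the elasticities.
Buyer share = εs/(εs + |εd|) = 2.4/(2.4 + 1.8) = 4/7; seller share = |εd|/(εs + |εd|) = 3/7.

Consumer share = 4/7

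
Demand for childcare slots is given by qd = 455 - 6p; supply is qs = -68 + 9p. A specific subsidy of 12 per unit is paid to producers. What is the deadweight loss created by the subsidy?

Deadweight loss = 259.2

Pre-subsidy: 455 - 6p = -68 + 9p gives p* = 523/15, q* = 245.8.
With the subsidy, sellers receive ps = pb + 12 for each unit, where pb is the price buyers pay.
Supply in terms of pb becomes qs = -68 + 9(pb + 12) = 40 + 9pb. Setting this equal to demand: 455 - 6pb = 40 + 9pb, so pb = 83/3.
Sellers receive ps = 83/3 + 12 = 119/3; q' = 455 − 6·(83/3) = 289.
The subsidy expands output by 289 − 245.8 = 43.2 past the efficient level; on those units the gap between marginal cost and willingness to pay runs from 0 up to 12.
DWL = ½ × 12 × 43.2 = 259.2.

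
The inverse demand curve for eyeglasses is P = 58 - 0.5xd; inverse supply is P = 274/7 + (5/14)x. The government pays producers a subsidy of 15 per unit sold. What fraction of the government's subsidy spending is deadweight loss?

Pre-subsidy: 58 - 0.5x = 274/7 + (5/14)x gives x* = 22 and P* = 47.
With the subsidy, sellers receive Ps = Pb + 15 for each unit, where Pb is the price buyers pay.
On the curves, Pb = 58 - 0.5x and Ps = 274/7 + (5/14)x; the wedge Ps − Pb = 15 gives 274/7 + (5/14)x − (58 - 0.5x) = 15, so x' = 39.5.
Then Pb = 58 − 0.5·39.5 = 38.25 and Ps = 274/7 + (5/14)·39.5 = 53.25.
ΔCS = ½(22 + 39.5)(47 − 38.25) = 269.0625; ΔPS = ½(22 + 39.5)(53.25 − 47) = 192.1875.
Government spending = 15 × 39.5 = 592.5.
DWL = ½ × 15 × (39.5 − 22) = 131.25; fraction = 131.25 / 592.5 = 35/158.

DWL / government spending = 35/158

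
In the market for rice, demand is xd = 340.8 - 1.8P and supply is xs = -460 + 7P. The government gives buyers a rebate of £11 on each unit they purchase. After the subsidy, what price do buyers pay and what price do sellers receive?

Pre-subsidy: 340.8 - 1.8P = -460 + 7P gives P* = 91, x* = 177.
With the rebate, buyers effectively pay Pb = Ps − 11, where Ps is the price sellers receive.
Demand in terms of Ps becomes xd = 340.8 − 1.8(Ps − 11) = 360.6 - 1.8Ps. Setting this equal to supply: 360.6 - 1.8Ps = -460 + 7Ps, so Ps = 93.25.
Buyers pay Pb = 93.25 − 11 = 82.25; x' = -460 + 7·93.25 = 192.75.

Buyers pay £82.25; sellers receive £93.25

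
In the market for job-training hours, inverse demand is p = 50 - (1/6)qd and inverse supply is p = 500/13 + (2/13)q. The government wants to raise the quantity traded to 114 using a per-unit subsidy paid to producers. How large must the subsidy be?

At q = 114, from the demand curve buyers pay pb = 50 − (1/6)·114 = 31; from the supply curve sellers need ps = 500/13 + (2/13)·114 = 56.
The subsidy must fill the gap: s = ps − pb = 56 − 31 = 25.

Required subsidy s = 25 per unit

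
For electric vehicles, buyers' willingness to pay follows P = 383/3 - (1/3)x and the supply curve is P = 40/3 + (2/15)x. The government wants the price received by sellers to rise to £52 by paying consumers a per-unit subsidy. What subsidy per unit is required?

At a seller price of 52, quantity supplied is -100 + 7.5·52 = 290.
Buyers absorb 290 only when they pay Pb = 383/3 − (1/3)·290 = 31.
s = Ps − Pb = 52 − 31 = 21.

Required subsidy s = £21 per unit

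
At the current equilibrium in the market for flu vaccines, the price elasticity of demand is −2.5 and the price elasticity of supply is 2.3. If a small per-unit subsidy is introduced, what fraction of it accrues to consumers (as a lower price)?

Consumer share = 23/48

For a small subsidy around the equilibrium, the benefit split depends on the relative slopes, which at a point are proportional to the elasticities.
Buyer share = εs/(εs + |εd|) = 2.3/(2.3 + 2.5) = 23/48; seller share = |εd|/(εs + |εd|) = 25/48.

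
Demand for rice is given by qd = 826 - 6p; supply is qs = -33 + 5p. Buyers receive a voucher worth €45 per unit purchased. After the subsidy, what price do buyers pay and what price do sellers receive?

Buyers pay 634/11; sellers receive 1129/11

Pre-subsidy: 826 - 6p = -33 + 5p gives p* = 859/11, q* = 3932/11.
With the rebate, buyers effectively pay pb = ps − 45, where ps is the price sellers receive.
Demand in terms of ps becomes qd = 826 − 6(ps − 45) = 1096 - 6ps. Setting this equal to supply: 1096 - 6ps = -33 + 5ps, so ps = 1129/11.
Buyers pay pb = 1129/11 − 45 = 634/11; q' = -33 + 5·(1129/11) = 5282/11.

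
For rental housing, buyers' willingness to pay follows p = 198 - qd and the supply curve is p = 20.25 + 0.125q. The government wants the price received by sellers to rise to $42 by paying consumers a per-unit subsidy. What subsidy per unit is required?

At a seller price of 42, quantity supplied is -162 + 8·42 = 174.
Buyers absorb 174 only when they pay pb = 198 − 1·174 = 24.
s = ps − pb = 42 − 24 = 18.

Required subsidy s = $18 per unit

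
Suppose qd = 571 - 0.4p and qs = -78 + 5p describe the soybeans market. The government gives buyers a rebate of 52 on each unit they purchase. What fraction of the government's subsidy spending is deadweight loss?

DWL / government spending = 260/14639

Pre-subsidy: 571 - 0.4p = -78 + 5p gives p* = 3245/27, q* = 14119/27.
With the rebate, buyers effectively pay pb = ps − 52, where ps is the price sellers receive.
Demand in terms of ps becomes qd = 571 − 0.4(ps − 52) = 591.8 - 0.4ps. Setting this equal to supply: 591.8 - 0.4ps = -78 + 5ps, so ps = 3349/27.
Buyers pay pb = 3349/27 − 52 = 1945/27; q' = -78 + 5·(3349/27) = 14639/27.
ΔCS = ½(14119/27 + 14639/27)(3245/27 − 1945/27) = 6230900/243; ΔPS = ½(14119/27 + 14639/27)(3349/27 − 3245/27) = 498472/243.
Government spending = 52 × 14639/27 = 761228/27.
DWL = ½ × 52 × (14639/27 − 14119/27) = 13520/27; fraction = (13520/27) / (761228/27) = 260/14639.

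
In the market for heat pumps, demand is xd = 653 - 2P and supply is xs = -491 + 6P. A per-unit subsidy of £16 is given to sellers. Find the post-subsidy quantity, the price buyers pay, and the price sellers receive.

Pre-subsidy: 653 - 2P = -491 + 6P gives P* = 143, x* = 367.
With the subsidy, sellers receive Ps = Pb + 16 for each unit, where Pb is the price buyers pay.
Supply in terms of Pb becomes xs = -491 + 6(Pb + 16) = -395 + 6Pb. Setting this equal to demand: 653 - 2Pb = -395 + 6Pb, so Pb = 131.
Sellers receive Ps = 131 + 16 = 147; x' = 653 − 2·131 = 391.

x' = 391; buyers pay £131; sellers receive £147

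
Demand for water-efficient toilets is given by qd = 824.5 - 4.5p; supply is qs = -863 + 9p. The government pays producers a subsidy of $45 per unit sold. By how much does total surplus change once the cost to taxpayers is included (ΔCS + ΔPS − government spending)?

Pre-subsidy: 824.5 - 4.5p = -863 + 9p gives p* = 125, q* = 262.
With the subsidy, sellers receive ps = pb + 45 for each unit, where pb is the price buyers pay.
Supply in terms of pb becomes qs = -863 + 9(pb + 45) = -458 + 9pb. Setting this equal to demand: 824.5 - 4.5pb = -458 + 9pb, so pb = 95.
Sellers receive ps = 95 + 45 = 140; q' = 824.5 − 4.5·95 = 397.
ΔCS = ½(262 + 397)(125 − 95) = 9885; ΔPS = ½(262 + 397)(140 − 125) = 4942.5.
Government spending = 45 × 397 = 17865.
Net change = 9885 + 4942.5 − 17865 = -3037.5. The loss equals the DWL triangle ½·45·135.

Net change in total surplus = -$3037.5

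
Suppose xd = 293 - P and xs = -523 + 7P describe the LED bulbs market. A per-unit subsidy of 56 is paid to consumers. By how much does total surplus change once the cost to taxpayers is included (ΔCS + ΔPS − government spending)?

Pre-subsidy: 293 - P = -523 + 7P gives P* = 102, x* = 191.
With the rebate, buyers effectively pay Pb = Ps − 56, where Ps is the price sellers receive.
Demand in terms of Ps becomes xd = 293 − 1(Ps − 56) = 349 - Ps. Setting this equal to supply: 349 - Ps = -523 + 7Ps, so Ps = 109.
Buyers pay Pb = 109 − 56 = 53; x' = -523 + 7·109 = 240.
ΔCS = ½(191 + 240)(102 − 53) = 10559.5; ΔPS = ½(191 + 240)(109 − 102) = 1508.5.
Government spending = 56 × 240 = 13440.
Net change = 10559.5 + 1508.5 − 13440 = -1372. The loss equals the DWL triangle ½·56·49.

Net change in total surplus = -1372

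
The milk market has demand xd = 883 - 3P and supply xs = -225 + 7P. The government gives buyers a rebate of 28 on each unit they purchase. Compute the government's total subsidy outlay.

Pre-subsidy: 883 - 3P = -225 + 7P gives P* = 110.8, x* = 550.6.
With the rebate, buyers effectively pay Pb = Ps − 28, where Ps is the price sellers receive.
Demand in terms of Ps becomes xd = 883 − 3(Ps − 28) = 967 - 3Ps. Setting this equal to supply: 967 - 3Ps = -225 + 7Ps, so Ps = 119.2.
Buyers pay Pb = 119.2 − 28 = 91.2; x' = -225 + 7·119.2 = 609.4.
Government outlay = subsidy × quantity = 28 × 609.4 = 17063.2.

Government cost = 17063.2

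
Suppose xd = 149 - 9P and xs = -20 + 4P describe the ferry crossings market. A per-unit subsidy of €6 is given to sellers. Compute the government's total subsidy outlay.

Government cost = 3792/13

Pre-subsidy: 149 - 9P = -20 + 4P gives P* = 13, x* = 32.
With the subsidy, sellers receive Ps = Pb + 6 for each unit, where Pb is the price buyers pay.
Supply in terms of Pb becomes xs = -20 + 4(Pb + 6) = 4 + 4Pb. Setting this equal to demand: 149 - 9Pb = 4 + 4Pb, so Pb = 145/13.
Sellers receive Ps = 145/13 + 6 = 223/13; x' = 149 − 9·(145/13) = 632/13.
Government outlay = subsidy × quantity = 6 × 632/13 = 3792/13.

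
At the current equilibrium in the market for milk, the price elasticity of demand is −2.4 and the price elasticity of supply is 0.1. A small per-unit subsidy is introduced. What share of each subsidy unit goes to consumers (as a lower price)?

For a small subsidy around the equilibrium, the benefit split depends on the relative slopes, which at a point are proportional to the elasticities.
Buyer share = εs/(εs + |εd|) = 0.1/(0.1 + 2.4) = 0.04; seller share = |εd|/(εs + |εd|) = 0.96.

Consumer share = 0.04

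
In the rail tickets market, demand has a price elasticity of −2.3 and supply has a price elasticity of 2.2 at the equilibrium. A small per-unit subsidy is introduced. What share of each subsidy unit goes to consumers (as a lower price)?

For a small subsidy around the equilibrium, the benefit split depends on the relative slopes, which at a point are proportional to the elasticities.
Buyer share = εs/(εs + |εd|) = 2.2/(2.2 + 2.3) = 22/45; seller share = |εd|/(εs + |εd|) = 23/45.

Consumer share = 22/45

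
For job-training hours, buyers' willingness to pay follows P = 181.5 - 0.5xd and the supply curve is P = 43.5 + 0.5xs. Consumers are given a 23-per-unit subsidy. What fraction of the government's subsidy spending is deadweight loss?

Pre-subsidy: 181.5 - 0.5x = 43.5 + 0.5x gives x* = 138 and P* = 112.5.
With the rebate, buyers effectively pay Pb = Ps − 23, where Ps is the price sellers receive.
On the curves, Pb = 181.5 - 0.5x and Ps = 43.5 + 0.5x; the wedge Ps − Pb = 23 gives 43.5 + 0.5x − (181.5 - 0.5x) = 23, so x' = 161.
Then Pb = 181.5 − 0.5·161 = 101 and Ps = 43.5 + 0.5·161 = 124.
ΔCS = ½(138 + 161)(112.5 − 101) = 1719.25; ΔPS = ½(138 + 161)(124 − 112.5) = 1719.25.
Government spending = 23 × 161 = 3703.
DWL = ½ × 23 × (161 − 138) = 264.5; fraction = 264.5 / 3703 = 1/14.

DWL / government spending = 1/14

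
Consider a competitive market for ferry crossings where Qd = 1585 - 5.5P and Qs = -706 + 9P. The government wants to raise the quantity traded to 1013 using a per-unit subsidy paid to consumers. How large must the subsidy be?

Required subsidy s = 87 per unit

At Q = 1013, invert demand for the buyer price: Pb = (1585 − 1013)/5.5 = 104; invert supply for the seller price: Ps = (1013 − (-706))/9 = 191.
The subsidy must fill the gap: s = Ps − Pb = 191 − 104 = 87.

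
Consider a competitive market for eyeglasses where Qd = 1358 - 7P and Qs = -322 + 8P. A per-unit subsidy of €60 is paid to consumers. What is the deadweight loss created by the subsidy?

Deadweight loss = €6720

Pre-subsidy: 1358 - 7P = -322 + 8P gives P* = 112, Q* = 574.
With the rebate, buyers effectively pay Pb = Ps − 60, where Ps is the price sellers receive.
Demand in terms of Ps becomes Qd = 1358 − 7(Ps − 60) = 1778 - 7Ps. Setting this equal to supply: 1778 - 7Ps = -322 + 8Ps, so Ps = 140.
Buyers pay Pb = 140 − 60 = 80; Q' = -322 + 8·140 = 798.
The subsidy expands output by 798 − 574 = 224 past the efficient level; on those units the gap between marginal cost and willingness to pay runs from 0 up to 60.
DWL = ½ × 60 × 224 = 6720.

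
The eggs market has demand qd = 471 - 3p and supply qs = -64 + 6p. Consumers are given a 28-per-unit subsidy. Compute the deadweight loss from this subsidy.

Deadweight loss = 784

Pre-subsidy: 471 - 3p = -64 + 6p gives p* = 535/9, q* = 878/3.
With the rebate, buyers effectively pay pb = ps − 28, where ps is the price sellers receive.
Demand in terms of ps becomes qd = 471 − 3(ps − 28) = 555 - 3ps. Setting this equal to supply: 555 - 3ps = -64 + 6ps, so ps = 619/9.
Buyers pay pb = 619/9 − 28 = 367/9; q' = -64 + 6·(619/9) = 1046/3.
The subsidy expands output by 1046/3 − 878/3 = 56 past the efficient level; on those units the gap between marginal cost and willingness to pay runs from 0 up to 28.
DWL = ½ × 28 × 56 = 784.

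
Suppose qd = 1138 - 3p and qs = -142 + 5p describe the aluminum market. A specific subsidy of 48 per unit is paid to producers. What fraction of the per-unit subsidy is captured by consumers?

Consumer share = 0.625

Pre-subsidy: 1138 - 3p = -142 + 5p gives p* = 160, q* = 658.
With the subsidy, sellers receive ps = pb + 48 for each unit, where pb is the price buyers pay.
Supply in terms of pb becomes qs = -142 + 5(pb + 48) = 98 + 5pb. Setting this equal to demand: 1138 - 3pb = 98 + 5pb, so pb = 130.
Sellers receive ps = 130 + 48 = 178; q' = 1138 − 3·130 = 748.
Buyers' price falls by p* − pb = 160 − 130 = 30; sellers' price rises by ps − p* = 178 − 160 = 18.
So consumers capture 30/48 = 0.625 of each unit of subsidy.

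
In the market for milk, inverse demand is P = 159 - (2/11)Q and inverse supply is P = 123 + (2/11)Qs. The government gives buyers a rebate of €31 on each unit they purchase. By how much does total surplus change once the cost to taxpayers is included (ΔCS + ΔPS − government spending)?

Pre-subsidy: 159 - (2/11)Q = 123 + (2/11)Q gives Q* = 99 and P* = 141.
With the rebate, buyers effectively pay Pb = Ps − 31, where Ps is the price sellers receive.
On the curves, Pb = 159 - (2/11)Q and Ps = 123 + (2/11)Q; the wedge Ps − Pb = 31 gives 123 + (2/11)Q − (159 - (2/11)Q) = 31, so Q' = 184.25.
Then Pb = 159 − (2/11)·184.25 = 125.5 and Ps = 123 + (2/11)·184.25 = 156.5.
ΔCS = ½(99 + 184.25)(141 − 125.5) = 2195.1875; ΔPS = ½(99 + 184.25)(156.5 − 141) = 2195.1875.
Government spending = 31 × 184.25 = 5711.75.
Net change = 2195.1875 + 2195.1875 − 5711.75 = -1321.375. The loss equals the DWL triangle ½·31·85.25.

Net change in total surplus = -€1321.375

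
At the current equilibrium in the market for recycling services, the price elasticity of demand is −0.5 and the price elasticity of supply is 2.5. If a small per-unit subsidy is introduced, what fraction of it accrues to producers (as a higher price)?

For a small subsidy around the equilibrium, the benefit split depends on the relative slopes, which at a point are proportional to the elasticities.
Buyer share = εs/(εs + |εd|) = 2.5/(2.5 + 0.5) = 5/6; seller share = |εd|/(εs + |εd|) = 1/6.
So producers capture 1/6 of the subsidy.

Producer share = 1/6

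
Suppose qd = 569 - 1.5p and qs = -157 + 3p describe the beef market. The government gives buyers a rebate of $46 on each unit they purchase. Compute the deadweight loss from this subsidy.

Deadweight loss = $1058

Pre-subsidy: 569 - 1.5p = -157 + 3p gives p* = 484/3, q* = 327.
With the rebate, buyers effectively pay pb = ps − 46, where ps is the price sellers receive.
Demand in terms of ps becomes qd = 569 − 1.5(ps − 46) = 638 - 1.5ps. Setting this equal to supply: 638 - 1.5ps = -157 + 3ps, so ps = 530/3.
Buyers pay pb = 530/3 − 46 = 392/3; q' = -157 + 3·(530/3) = 373.
The subsidy expands output by 373 − 327 = 46 past the efficient level; on those units the gap between marginal cost and willingness to pay runs from 0 up to 46.
DWL = ½ × 46 × 46 = 1058.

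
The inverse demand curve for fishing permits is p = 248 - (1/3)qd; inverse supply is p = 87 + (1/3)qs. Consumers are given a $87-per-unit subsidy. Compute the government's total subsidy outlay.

Government cost = $32364

Pre-subsidy: 248 - (1/3)q = 87 + (1/3)q gives q* = 241.5 and p* = 167.5.
With the rebate, buyers effectively pay pb = ps − 87, where ps is the price sellers receive.
On the curves, pb = 248 - (1/3)q and ps = 87 + (1/3)q; the wedge ps − pb = 87 gives 87 + (1/3)q − (248 - (1/3)q) = 87, so q' = 372.
Then pb = 248 − (1/3)·372 = 124 and ps = 87 + (1/3)·372 = 211.
Government outlay = subsidy × quantity = 87 × 372 = 32364.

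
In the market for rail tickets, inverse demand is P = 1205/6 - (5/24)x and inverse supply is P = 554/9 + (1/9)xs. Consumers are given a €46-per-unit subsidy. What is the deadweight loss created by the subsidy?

Deadweight loss = €3312

Pre-subsidy: 1205/6 - (5/24)x = 554/9 + (1/9)x gives x* = 436 and P* = 110.
With the rebate, buyers effectively pay Pb = Ps − 46, where Ps is the price sellers receive.
On the curves, Pb = 1205/6 - (5/24)x and Ps = 554/9 + (1/9)x; the wedge Ps − Pb = 46 gives 554/9 + (1/9)x − (1205/6 - (5/24)x) = 46, so x' = 580.
Then Pb = 1205/6 − (5/24)·580 = 80 and Ps = 554/9 + (1/9)·580 = 126.
The subsidy expands output by 580 − 436 = 144 past the efficient level; on those units the gap between marginal cost and willingness to pay runs from 0 up to 46.
DWL = ½ × 46 × 144 = 3312.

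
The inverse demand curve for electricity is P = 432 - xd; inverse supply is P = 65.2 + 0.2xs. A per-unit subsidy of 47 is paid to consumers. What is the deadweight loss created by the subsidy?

Deadweight loss = 11045/12

Pre-subsidy: 432 - x = 65.2 + 0.2x gives x* = 917/3 and P* = 379/3.
With the rebate, buyers effectively pay Pb = Ps − 47, where Ps is the price sellers receive.
On the curves, Pb = 432 - x and Ps = 65.2 + 0.2x; the wedge Ps − Pb = 47 gives 65.2 + 0.2x − (432 - x) = 47, so x' = 2069/6.
Then Pb = 432 − 1·(2069/6) = 523/6 and Ps = 65.2 + 0.2·(2069/6) = 805/6.
The subsidy expands output by 2069/6 − 917/3 = 235/6 past the efficient level; on those units the gap between marginal cost and willingness to pay runs from 0 up to 47.
DWL = ½ × 47 × 235/6 = 11045/12.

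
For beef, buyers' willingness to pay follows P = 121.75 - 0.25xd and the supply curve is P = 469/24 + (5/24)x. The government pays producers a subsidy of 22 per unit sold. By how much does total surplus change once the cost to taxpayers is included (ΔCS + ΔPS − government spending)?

Pre-subsidy: 121.75 - 0.25x = 469/24 + (5/24)x gives x* = 223 and P* = 66.
With the subsidy, sellers receive Ps = Pb + 22 for each unit, where Pb is the price buyers pay.
On the curves, Pb = 121.75 - 0.25x and Ps = 469/24 + (5/24)x; the wedge Ps − Pb = 22 gives 469/24 + (5/24)x − (121.75 - 0.25x) = 22, so x' = 271.
Then Pb = 121.75 − 0.25·271 = 54 and Ps = 469/24 + (5/24)·271 = 76.
ΔCS = ½(223 + 271)(66 − 54) = 2964; ΔPS = ½(223 + 271)(76 − 66) = 2470.
Government spending = 22 × 271 = 5962.
Net change = 2964 + 2470 − 5962 = -528. The loss equals the DWL triangle ½·22·48.

Net change in total surplus = -528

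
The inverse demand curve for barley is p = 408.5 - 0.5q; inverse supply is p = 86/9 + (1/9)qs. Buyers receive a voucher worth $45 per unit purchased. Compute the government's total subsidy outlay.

Government cost = 359595/11

Pre-subsidy: 408.5 - 0.5q = 86/9 + (1/9)q gives q* = 7181/11 and p* = 903/11.
With the rebate, buyers effectively pay pb = ps − 45, where ps is the price sellers receive.
On the curves, pb = 408.5 - 0.5q and ps = 86/9 + (1/9)q; the wedge ps − pb = 45 gives 86/9 + (1/9)q − (408.5 - 0.5q) = 45, so q' = 7991/11.
Then pb = 408.5 − 0.5·(7991/11) = 498/11 and ps = 86/9 + (1/9)·(7991/11) = 993/11.
Government outlay = subsidy × quantity = 45 × 7991/11 = 359595/11.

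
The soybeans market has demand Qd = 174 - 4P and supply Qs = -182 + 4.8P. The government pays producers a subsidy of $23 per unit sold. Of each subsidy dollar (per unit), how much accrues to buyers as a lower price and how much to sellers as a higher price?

Buyers gain 138/11 per unit; sellers gain 115/11 per unit

Pre-subsidy: 174 - 4P = -182 + 4.8P gives P* = 445/11, Q* = 134/11.
With the subsidy, sellers receive Ps = Pb + 23 for each unit, where Pb is the price buyers pay.
Supply in terms of Pb becomes Qs = -182 + 4.8(Pb + 23) = -71.6 + 4.8Pb. Setting this equal to demand: 174 - 4Pb = -71.6 + 4.8Pb, so Pb = 307/11.
Sellers receive Ps = 307/11 + 23 = 560/11; Q' = 174 − 4·(307/11) = 686/11.
Buyers' price falls by P* − Pb = 445/11 − 307/11 = 138/11; sellers' price rises by Ps − P* = 560/11 − 445/11 = 115/11.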